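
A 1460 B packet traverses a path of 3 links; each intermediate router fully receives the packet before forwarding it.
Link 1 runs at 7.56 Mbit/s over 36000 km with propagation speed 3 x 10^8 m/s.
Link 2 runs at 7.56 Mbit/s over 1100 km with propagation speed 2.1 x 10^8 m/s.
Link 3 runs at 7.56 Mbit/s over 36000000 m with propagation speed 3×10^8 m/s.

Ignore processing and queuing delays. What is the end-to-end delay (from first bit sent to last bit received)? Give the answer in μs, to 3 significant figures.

250000 μs

L = 1460 × 8 = 11680 bits.
Transmission delay per hop = L/R = 11680/7560000 = 1544.97 μs; 3 hops → 4634.92 μs.
Propagation delays (d/s per hop): 120000, 5238.1, 120000 μs; sum = 245238 μs.
End-to-end = 250000 μs.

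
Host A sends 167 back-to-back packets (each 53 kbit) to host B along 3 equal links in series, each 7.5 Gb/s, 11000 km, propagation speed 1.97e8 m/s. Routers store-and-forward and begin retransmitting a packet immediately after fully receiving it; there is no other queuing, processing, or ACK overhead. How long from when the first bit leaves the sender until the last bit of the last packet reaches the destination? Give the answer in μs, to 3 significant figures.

169000 μs

Per-hop transmission t_tx = L/R = 53000/7500000000 = 7.06667 μs.
Per-hop propagation t_prop = 11000000/197000000 = 55837.6 μs.
Pipeline fill: first packet needs 3·t_tx to clear all hops; remaining 166 packets each add one t_tx.
Total = (3+167-1)·t_tx + 3·t_prop = 169·7.06667 + 3·55837.6 = 169000 μs.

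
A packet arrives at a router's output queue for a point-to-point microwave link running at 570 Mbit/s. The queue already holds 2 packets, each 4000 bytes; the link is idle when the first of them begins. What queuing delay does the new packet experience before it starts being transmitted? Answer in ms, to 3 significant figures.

0.112 ms

Each queued packet: L/R = 32000/570000000 = 0.0561404 ms.
2 queued → 0.112281 ms.
Queuing delay = 0.112 ms.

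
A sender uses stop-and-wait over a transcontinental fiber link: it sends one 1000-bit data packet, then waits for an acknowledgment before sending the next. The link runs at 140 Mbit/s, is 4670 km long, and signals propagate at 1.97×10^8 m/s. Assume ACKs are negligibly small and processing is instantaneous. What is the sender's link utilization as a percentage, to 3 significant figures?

0.0151 %

t_tx = L/R = 1000/140000000 = 7.14286e-06 s.
t_prop = 4670000/197000000 = 0.0237056 s; RTT = 0.0474112 s.
Cycle = t_tx + RTT = 0.0474183 s.
Utilization = t_tx / cycle = 7.14286e-06/0.0474183 = 0.0151 %.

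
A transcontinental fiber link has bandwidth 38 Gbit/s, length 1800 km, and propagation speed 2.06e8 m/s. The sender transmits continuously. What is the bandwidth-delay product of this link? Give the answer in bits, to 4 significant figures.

332000000 bits

Propagation delay = 1800000 / 206000000 = 0.00873786 s.
BDP = R × t_prop = 38000000000 × 0.00873786 = 332039000 bits.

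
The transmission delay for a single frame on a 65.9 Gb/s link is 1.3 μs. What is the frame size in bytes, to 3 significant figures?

L = R × t_tx = 6.59e+10 b/s × 1.3e-06 s = 85670 bits.
In bytes: 85670 / 8 = 10700 bytes.

10700 bytes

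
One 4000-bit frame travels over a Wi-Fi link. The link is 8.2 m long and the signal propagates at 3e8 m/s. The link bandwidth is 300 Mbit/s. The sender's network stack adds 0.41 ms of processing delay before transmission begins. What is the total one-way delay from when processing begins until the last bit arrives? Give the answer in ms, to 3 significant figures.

0.423 ms

Transmission delay = L/R = 4000 / 300000000 = 0.0133333 ms.
Propagation delay = d/s = 8.2 m / 300000000 m/s = 2.73333e-05 ms.
Plus processing delay 0.41 ms = 0.41 ms.
Total = 0.423 ms.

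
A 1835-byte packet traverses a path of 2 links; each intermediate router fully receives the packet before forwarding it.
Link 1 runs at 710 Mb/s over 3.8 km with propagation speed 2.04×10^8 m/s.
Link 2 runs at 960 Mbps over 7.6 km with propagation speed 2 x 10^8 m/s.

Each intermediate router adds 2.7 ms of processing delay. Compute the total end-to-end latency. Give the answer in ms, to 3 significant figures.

2.79 ms

L = 1835 × 8 = 14680 bits.
Transmission delays (L/R per hop): 0.0206761, 0.0152917 ms; sum = 0.0359677 ms.
Propagation delays (d/s per hop): 0.0186275, 0.038 ms; sum = 0.0566275 ms.
Processing at 1 router(s): 1 × 2.7 ms = 2.7 ms.
End-to-end = 2.79 ms.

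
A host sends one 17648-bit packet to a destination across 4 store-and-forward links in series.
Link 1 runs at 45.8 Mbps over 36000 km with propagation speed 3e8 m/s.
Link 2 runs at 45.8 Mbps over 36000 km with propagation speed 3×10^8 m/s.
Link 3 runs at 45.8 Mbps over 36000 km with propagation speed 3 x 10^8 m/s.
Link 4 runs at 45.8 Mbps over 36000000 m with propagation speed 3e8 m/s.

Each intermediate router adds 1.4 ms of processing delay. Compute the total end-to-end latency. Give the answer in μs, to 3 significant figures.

Transmission delay per hop = L/R = 17648/45800000 = 385.328 μs; 4 hops → 1541.31 μs.
Propagation delays (d/s per hop): 120000, 120000, 120000, 120000 μs; sum = 480000 μs.
Processing at 3 router(s): 3 × 1.4 ms = 4200 μs.
End-to-end = 486000 μs.

486000 μs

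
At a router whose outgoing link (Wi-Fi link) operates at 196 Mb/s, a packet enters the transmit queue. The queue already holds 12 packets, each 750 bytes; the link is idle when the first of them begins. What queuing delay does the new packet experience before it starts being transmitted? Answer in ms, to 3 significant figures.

Each queued packet: L/R = 6000/196000000 = 0.0306122 ms.
12 queued → 0.367347 ms.
Queuing delay = 0.367 ms.

0.367 ms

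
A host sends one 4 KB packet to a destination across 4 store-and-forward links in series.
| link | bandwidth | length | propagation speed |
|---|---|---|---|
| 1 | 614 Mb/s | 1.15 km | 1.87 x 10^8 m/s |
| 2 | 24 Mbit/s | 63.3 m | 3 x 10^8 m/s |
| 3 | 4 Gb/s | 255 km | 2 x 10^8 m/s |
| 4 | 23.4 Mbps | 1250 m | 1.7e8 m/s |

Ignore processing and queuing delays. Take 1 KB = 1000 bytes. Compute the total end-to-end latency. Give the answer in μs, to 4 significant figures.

L = 32000 bits.
Transmission delays (L/R per hop): 52.1173, 1333.33, 8, 1367.52 μs; sum = 2760.97 μs.
Propagation delays (d/s per hop): 6.14973, 0.211, 1275, 7.35294 μs; sum = 1288.71 μs.
End-to-end = 4050 μs.

4050 μs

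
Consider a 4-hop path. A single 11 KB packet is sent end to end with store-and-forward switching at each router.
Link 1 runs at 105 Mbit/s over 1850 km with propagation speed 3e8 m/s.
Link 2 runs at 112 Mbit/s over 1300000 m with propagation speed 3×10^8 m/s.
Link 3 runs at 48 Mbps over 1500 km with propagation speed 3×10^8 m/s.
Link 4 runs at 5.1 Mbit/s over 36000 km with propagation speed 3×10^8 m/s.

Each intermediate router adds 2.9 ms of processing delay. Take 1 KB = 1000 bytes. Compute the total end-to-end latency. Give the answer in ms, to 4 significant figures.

L = 88000 bits.
Transmission delays (L/R per hop): 0.838095, 0.785714, 1.83333, 17.2549 ms; sum = 20.712 ms.
Propagation delays (d/s per hop): 6.16667, 4.33333, 5, 120 ms; sum = 135.5 ms.
Processing at 3 router(s): 3 × 2.9 ms = 8.7 ms.
End-to-end = 164.9 ms.

164.9 ms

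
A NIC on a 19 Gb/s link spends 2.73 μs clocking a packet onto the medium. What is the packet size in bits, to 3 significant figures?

51900 bits

L = R × t_tx = 19000000000 b/s × 2.73e-06 s = 51870 bits.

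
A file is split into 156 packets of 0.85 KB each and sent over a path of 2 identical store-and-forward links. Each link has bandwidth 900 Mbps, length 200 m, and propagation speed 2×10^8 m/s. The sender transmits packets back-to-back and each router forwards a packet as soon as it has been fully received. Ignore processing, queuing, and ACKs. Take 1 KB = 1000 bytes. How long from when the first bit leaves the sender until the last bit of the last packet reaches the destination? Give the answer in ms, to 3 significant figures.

Per-hop transmission t_tx = L/R = 6800/900000000 = 0.00755556 ms.
Per-hop propagation t_prop = 200/200000000 = 0.001 ms.
Pipeline fill: first packet needs 2·t_tx to clear all hops; remaining 155 packets each add one t_tx.
Total = (2+156-1)·t_tx + 2·t_prop = 157·0.00755556 + 2·0.001 = 1.19 ms.

1.19 ms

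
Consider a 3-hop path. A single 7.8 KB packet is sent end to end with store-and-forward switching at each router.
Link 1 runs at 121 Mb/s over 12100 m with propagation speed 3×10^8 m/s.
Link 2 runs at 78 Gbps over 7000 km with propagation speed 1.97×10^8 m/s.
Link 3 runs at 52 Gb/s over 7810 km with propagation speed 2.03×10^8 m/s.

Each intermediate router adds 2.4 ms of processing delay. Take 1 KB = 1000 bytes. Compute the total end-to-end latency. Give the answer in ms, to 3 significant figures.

79.4 ms

L = 62400 bits.
Transmission delays (L/R per hop): 0.515702, 0.0008, 0.0012 ms; sum = 0.517702 ms.
Propagation delays (d/s per hop): 0.0403333, 35.533, 38.4729 ms; sum = 74.0462 ms.
Processing at 2 router(s): 2 × 2.4 ms = 4.8 ms.
End-to-end = 79.4 ms.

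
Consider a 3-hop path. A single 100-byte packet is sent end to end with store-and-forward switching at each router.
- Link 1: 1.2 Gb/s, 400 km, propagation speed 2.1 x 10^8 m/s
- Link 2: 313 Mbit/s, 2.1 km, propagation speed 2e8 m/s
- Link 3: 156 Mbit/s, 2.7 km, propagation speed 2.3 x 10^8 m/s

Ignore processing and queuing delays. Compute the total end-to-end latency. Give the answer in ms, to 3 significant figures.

1.94 ms

L = 100 × 8 = 800 bits.
Transmission delays (L/R per hop): 0.000666667, 0.00255591, 0.00512821 ms; sum = 0.00835078 ms.
Propagation delays (d/s per hop): 1.90476, 0.0105, 0.0117391 ms; sum = 1.927 ms.
End-to-end = 1.94 ms.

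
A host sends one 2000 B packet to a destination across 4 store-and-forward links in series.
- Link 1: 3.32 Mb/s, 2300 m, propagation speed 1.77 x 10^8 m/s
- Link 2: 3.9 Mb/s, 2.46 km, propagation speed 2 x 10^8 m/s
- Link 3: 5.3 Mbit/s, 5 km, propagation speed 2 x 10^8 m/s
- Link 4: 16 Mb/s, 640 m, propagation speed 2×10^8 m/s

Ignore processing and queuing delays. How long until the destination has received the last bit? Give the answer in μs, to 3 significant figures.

L = 2000 × 8 = 16000 bits.
Transmission delays (L/R per hop): 4819.28, 4102.56, 3018.87, 1000 μs; sum = 12940.7 μs.
Propagation delays (d/s per hop): 12.9944, 12.3, 25, 3.2 μs; sum = 53.4944 μs.
End-to-end = 13000 μs.

13000 μs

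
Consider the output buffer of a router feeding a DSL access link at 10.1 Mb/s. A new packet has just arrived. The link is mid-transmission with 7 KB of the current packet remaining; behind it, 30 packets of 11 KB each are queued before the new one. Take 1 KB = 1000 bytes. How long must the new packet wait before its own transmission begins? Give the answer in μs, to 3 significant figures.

Each queued packet: L/R = 88000/10100000 = 8712.87 μs.
30 queued → 261386 μs.
Plus remaining 56000 bits of current packet: 5544.55 μs.
Queuing delay = 267000 μs.

267000 μs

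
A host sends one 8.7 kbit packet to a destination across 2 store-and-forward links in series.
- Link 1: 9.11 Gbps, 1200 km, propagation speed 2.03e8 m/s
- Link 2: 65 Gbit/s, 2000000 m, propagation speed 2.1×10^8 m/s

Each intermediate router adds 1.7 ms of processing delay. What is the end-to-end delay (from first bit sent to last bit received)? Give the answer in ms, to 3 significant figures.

17.1 ms

L = 8700 bits.
Transmission delays (L/R per hop): 0.000954995, 0.000133846 ms; sum = 0.00108884 ms.
Propagation delays (d/s per hop): 5.91133, 9.52381 ms; sum = 15.4351 ms.
Processing at 1 router(s): 1 × 1.7 ms = 1.7 ms.
End-to-end = 17.1 ms.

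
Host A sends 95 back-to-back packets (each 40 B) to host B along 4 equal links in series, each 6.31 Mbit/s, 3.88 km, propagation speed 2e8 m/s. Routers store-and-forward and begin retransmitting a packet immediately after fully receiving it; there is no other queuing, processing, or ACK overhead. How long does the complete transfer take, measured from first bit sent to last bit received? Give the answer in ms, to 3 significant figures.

5.05 ms

Per-hop transmission t_tx = L/R = 320/6310000 = 0.0507132 ms.
Per-hop propagation t_prop = 3880/200000000 = 0.0194 ms.
Pipeline fill: first packet needs 4·t_tx to clear all hops; remaining 94 packets each add one t_tx.
Total = (4+95-1)·t_tx + 4·t_prop = 98·0.0507132 + 4·0.0194 = 5.05 ms.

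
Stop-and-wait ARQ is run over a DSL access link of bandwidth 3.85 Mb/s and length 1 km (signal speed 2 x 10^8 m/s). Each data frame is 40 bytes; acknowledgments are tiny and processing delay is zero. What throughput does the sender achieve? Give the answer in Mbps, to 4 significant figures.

t_tx = L/R = 320/3850000 = 8.31169e-05 s.
t_prop = 1000/200000000 = 5e-06 s; RTT = 1e-05 s.
Cycle = t_tx + RTT = 9.31169e-05 s.
Throughput = L / cycle = 320 / 9.31169e-05 = 3.437 Mbps.

3.437 Mbps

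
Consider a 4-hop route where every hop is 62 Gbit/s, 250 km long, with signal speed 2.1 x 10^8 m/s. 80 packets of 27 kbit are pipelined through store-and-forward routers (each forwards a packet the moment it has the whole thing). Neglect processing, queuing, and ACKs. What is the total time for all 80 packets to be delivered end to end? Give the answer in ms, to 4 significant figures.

Per-hop transmission t_tx = L/R = 27000/62000000000 = 0.000435484 ms.
Per-hop propagation t_prop = 250000/210000000 = 1.19048 ms.
Pipeline fill: first packet needs 4·t_tx to clear all hops; remaining 79 packets each add one t_tx.
Total = (4+80-1)·t_tx + 4·t_prop = 83·0.000435484 + 4·1.19048 = 4.798 ms.

4.798 ms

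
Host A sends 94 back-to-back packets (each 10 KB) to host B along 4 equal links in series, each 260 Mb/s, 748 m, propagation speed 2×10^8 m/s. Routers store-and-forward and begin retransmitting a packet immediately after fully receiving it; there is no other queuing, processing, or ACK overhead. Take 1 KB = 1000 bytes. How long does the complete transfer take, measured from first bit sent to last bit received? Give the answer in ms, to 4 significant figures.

Per-hop transmission t_tx = L/R = 80000/260000000 = 0.307692 ms.
Per-hop propagation t_prop = 748/200000000 = 0.00374 ms.
Pipeline fill: first packet needs 4·t_tx to clear all hops; remaining 93 packets each add one t_tx.
Total = (4+94-1)·t_tx + 4·t_prop = 97·0.307692 + 4·0.00374 = 29.86 ms.

29.86 ms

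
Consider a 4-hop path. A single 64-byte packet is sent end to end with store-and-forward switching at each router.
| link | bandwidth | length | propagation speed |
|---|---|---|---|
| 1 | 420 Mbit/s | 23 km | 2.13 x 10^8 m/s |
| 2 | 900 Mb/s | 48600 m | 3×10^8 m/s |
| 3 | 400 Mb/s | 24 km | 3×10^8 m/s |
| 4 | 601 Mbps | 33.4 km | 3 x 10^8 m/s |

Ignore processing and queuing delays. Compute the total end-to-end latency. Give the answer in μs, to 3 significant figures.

L = 64 × 8 = 512 bits.
Transmission delays (L/R per hop): 1.21905, 0.568889, 1.28, 0.851913 μs; sum = 3.91985 μs.
Propagation delays (d/s per hop): 107.981, 162, 80, 111.333 μs; sum = 461.315 μs.
End-to-end = 465 μs.

465 μs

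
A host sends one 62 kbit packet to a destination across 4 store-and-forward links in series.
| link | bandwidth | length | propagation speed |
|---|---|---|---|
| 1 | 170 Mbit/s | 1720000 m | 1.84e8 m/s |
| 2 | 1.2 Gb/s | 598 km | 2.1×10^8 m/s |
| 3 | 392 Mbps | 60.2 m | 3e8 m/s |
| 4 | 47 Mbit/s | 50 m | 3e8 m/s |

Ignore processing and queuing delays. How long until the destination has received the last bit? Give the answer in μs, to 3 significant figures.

L = 62000 bits.
Transmission delays (L/R per hop): 364.706, 51.6667, 158.163, 1319.15 μs; sum = 1893.68 μs.
Propagation delays (d/s per hop): 9347.83, 2847.62, 0.200667, 0.166667 μs; sum = 12195.8 μs.
End-to-end = 14100 μs.

14100 μs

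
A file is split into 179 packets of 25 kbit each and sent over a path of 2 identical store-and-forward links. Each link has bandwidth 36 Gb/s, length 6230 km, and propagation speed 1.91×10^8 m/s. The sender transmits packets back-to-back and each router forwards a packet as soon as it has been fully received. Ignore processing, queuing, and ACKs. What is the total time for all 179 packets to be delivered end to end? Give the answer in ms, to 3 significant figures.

Per-hop transmission t_tx = L/R = 25000/36000000000 = 0.000694444 ms.
Per-hop propagation t_prop = 6230000/191000000 = 32.6178 ms.
Pipeline fill: first packet needs 2·t_tx to clear all hops; remaining 178 packets each add one t_tx.
Total = (2+179-1)·t_tx + 2·t_prop = 180·0.000694444 + 2·32.6178 = 65.4 ms.

65.4 ms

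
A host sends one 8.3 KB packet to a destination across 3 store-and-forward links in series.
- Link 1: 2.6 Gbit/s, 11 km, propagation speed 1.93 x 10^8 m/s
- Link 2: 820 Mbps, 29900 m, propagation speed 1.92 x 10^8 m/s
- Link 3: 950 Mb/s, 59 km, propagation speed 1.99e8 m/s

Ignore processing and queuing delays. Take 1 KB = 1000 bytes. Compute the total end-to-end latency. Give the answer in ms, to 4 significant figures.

0.6856 ms

L = 66400 bits.
Transmission delays (L/R per hop): 0.0255385, 0.0809756, 0.0698947 ms; sum = 0.176409 ms.
Propagation delays (d/s per hop): 0.0569948, 0.155729, 0.296482 ms; sum = 0.509206 ms.
End-to-end = 0.6856 ms.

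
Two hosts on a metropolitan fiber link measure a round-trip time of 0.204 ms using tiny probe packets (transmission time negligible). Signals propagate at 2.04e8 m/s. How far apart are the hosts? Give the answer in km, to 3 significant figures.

One-way propagation = RTT/2 = 0.102 ms.
d = s × t = 204000000 × 0.000102 = 20.8 km.

20.8 km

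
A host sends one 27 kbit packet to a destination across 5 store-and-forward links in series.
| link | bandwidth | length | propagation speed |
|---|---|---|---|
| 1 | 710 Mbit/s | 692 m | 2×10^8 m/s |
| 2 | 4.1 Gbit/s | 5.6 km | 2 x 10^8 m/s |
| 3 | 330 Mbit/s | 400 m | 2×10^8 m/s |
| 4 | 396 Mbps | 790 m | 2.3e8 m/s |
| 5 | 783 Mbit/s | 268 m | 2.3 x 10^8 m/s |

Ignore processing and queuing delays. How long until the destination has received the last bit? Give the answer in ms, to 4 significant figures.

L = 27000 bits.
Transmission delays (L/R per hop): 0.0380282, 0.00658537, 0.0818182, 0.0681818, 0.0344828 ms; sum = 0.229096 ms.
Propagation delays (d/s per hop): 0.00346, 0.028, 0.002, 0.00343478, 0.00116522 ms; sum = 0.03806 ms.
End-to-end = 0.2672 ms.

0.2672 ms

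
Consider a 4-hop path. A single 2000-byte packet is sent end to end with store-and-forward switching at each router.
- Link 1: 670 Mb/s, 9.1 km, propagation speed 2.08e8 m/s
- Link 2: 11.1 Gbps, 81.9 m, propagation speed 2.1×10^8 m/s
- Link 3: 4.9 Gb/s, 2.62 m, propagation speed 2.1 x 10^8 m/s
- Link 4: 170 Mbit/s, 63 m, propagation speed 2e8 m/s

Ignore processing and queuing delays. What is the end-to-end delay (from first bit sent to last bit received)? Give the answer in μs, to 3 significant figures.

L = 2000 × 8 = 16000 bits.
Transmission delays (L/R per hop): 23.8806, 1.44144, 3.26531, 94.1176 μs; sum = 122.705 μs.
Propagation delays (d/s per hop): 43.75, 0.39, 0.0124762, 0.315 μs; sum = 44.4675 μs.
End-to-end = 167 μs.

167 μs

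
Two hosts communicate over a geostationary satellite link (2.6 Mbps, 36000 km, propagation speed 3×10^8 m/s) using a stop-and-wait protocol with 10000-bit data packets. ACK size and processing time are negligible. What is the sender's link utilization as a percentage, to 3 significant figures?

t_tx = L/R = 10000/2600000 = 0.00384615 s.
t_prop = 36000000/300000000 = 0.12 s; RTT = 0.24 s.
Cycle = t_tx + RTT = 0.243846 s.
Utilization = t_tx / cycle = 0.00384615/0.243846 = 1.58 %.

1.58 %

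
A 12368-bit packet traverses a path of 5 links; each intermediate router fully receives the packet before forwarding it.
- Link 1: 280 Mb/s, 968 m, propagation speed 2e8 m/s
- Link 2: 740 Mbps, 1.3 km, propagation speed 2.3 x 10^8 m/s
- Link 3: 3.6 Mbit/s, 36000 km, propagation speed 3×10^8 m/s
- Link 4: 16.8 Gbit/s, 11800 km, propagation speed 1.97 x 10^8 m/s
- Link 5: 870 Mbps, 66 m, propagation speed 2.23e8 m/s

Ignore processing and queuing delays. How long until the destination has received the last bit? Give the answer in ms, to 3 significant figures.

Transmission delays (L/R per hop): 0.0441714, 0.0167135, 3.43556, 0.00073619, 0.0142161 ms; sum = 3.51139 ms.
Propagation delays (d/s per hop): 0.00484, 0.00565217, 120, 59.8985, 0.000295964 ms; sum = 179.909 ms.
End-to-end = 183 ms.

183 ms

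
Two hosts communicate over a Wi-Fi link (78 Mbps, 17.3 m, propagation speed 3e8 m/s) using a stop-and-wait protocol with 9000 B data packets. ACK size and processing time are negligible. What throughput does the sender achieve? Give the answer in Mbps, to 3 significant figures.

t_tx = L/R = 72000/78000000 = 0.000923077 s.
t_prop = 17.3/300000000 = 5.76667e-08 s; RTT = 1.15333e-07 s.
Cycle = t_tx + RTT = 0.000923192 s.
Throughput = L / cycle = 72000 / 0.000923192 = 78.0 Mbps.

78.0 Mbps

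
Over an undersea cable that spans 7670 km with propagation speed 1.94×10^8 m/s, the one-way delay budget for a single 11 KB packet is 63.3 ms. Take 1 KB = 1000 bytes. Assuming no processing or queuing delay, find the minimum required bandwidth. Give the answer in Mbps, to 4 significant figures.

3.703 Mbps

L = 88000 bits.
Propagation delay = 7670000 / 194000000 = 39.5361 ms.
Transmission budget = 63.3 − 39.5361 = 23.7639 ms.
R ≥ L / t_tx = 88000 bits / 0.0237639 s = 3.703 Mbps.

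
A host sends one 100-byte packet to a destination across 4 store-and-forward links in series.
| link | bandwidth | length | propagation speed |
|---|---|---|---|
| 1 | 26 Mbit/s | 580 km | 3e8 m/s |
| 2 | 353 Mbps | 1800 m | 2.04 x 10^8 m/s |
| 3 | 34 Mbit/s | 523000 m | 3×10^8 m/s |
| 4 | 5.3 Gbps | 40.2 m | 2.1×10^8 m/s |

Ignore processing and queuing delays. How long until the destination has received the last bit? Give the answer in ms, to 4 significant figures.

3.742 ms

L = 100 × 8 = 800 bits.
Transmission delays (L/R per hop): 0.0307692, 0.00226629, 0.0235294, 0.000150943 ms; sum = 0.0567159 ms.
Propagation delays (d/s per hop): 1.93333, 0.00882353, 1.74333, 0.000191429 ms; sum = 3.68568 ms.
End-to-end = 3.742 ms.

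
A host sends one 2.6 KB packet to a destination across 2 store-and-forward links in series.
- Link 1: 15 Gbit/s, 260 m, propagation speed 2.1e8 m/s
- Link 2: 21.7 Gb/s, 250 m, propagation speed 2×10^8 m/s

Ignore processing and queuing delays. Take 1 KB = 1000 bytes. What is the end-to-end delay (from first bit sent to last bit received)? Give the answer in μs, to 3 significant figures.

L = 20800 bits.
Transmission delays (L/R per hop): 1.38667, 0.958525 μs; sum = 2.34519 μs.
Propagation delays (d/s per hop): 1.2381, 1.25 μs; sum = 2.4881 μs.
End-to-end = 4.83 μs.

4.83 μs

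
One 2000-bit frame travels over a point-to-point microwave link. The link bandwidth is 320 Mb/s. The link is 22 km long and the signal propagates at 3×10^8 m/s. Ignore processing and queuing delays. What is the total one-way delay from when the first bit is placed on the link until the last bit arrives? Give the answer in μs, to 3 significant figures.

Transmission delay = L/R = 2000 / 320000000 = 6.25 μs.
Propagation delay = d/s = 22000 m / 300000000 m/s = 73.3333 μs.
Total = 79.6 μs.

79.6 μs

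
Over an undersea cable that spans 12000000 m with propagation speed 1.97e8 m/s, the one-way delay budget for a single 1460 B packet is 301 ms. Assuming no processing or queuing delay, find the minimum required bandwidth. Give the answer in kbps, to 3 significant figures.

48.6 kbps

L = 11680 bits.
Propagation delay = 12000000 / 197000000 = 60.9137 ms.
Transmission budget = 301 − 60.9137 = 240.086 ms.
R ≥ L / t_tx = 11680 bits / 0.240086 s = 48.6 kbps.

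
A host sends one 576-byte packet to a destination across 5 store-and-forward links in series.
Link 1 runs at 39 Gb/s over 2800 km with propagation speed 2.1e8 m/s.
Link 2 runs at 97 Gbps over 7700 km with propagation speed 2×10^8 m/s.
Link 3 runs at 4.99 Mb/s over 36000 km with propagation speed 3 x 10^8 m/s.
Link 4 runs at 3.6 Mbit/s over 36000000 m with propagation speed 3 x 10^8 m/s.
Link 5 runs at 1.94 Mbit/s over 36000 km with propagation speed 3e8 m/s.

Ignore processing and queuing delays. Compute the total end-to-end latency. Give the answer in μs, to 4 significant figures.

L = 576 × 8 = 4608 bits.
Transmission delays (L/R per hop): 0.118154, 0.0475052, 923.447, 1280, 2375.26 μs; sum = 4578.87 μs.
Propagation delays (d/s per hop): 13333.3, 38500, 120000, 120000, 120000 μs; sum = 411833 μs.
End-to-end = 416400 μs.

416400 μs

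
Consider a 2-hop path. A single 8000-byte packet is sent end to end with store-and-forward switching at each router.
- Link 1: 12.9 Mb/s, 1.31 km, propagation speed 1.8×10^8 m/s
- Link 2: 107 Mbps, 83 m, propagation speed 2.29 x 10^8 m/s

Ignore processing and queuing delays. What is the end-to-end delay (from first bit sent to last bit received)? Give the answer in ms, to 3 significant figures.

5.57 ms

L = 8000 × 8 = 64000 bits.
Transmission delays (L/R per hop): 4.96124, 0.598131 ms; sum = 5.55937 ms.
Propagation delays (d/s per hop): 0.00727778, 0.000362445 ms; sum = 0.00764022 ms.
End-to-end = 5.57 ms.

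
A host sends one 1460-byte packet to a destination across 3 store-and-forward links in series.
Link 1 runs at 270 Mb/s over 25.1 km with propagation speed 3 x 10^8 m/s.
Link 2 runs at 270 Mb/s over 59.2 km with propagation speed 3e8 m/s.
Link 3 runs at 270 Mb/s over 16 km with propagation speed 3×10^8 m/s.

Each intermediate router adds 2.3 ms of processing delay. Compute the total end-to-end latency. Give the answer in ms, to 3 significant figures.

5.06 ms

L = 1460 × 8 = 11680 bits.
Transmission delay per hop = L/R = 11680/270000000 = 0.0432593 ms; 3 hops → 0.129778 ms.
Propagation delays (d/s per hop): 0.0836667, 0.197333, 0.0533333 ms; sum = 0.334333 ms.
Processing at 2 router(s): 2 × 2.3 ms = 4.6 ms.
End-to-end = 5.06 ms.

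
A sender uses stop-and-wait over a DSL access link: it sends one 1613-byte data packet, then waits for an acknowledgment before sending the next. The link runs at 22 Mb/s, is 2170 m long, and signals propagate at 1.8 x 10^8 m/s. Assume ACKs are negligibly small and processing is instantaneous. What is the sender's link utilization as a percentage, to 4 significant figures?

t_tx = L/R = 12904/22000000 = 0.000586545 s.
t_prop = 2170/180000000 = 1.20556e-05 s; RTT = 2.41111e-05 s.
Cycle = t_tx + RTT = 0.000610657 s.
Utilization = t_tx / cycle = 0.000586545/0.000610657 = 96.05 %.

96.05 %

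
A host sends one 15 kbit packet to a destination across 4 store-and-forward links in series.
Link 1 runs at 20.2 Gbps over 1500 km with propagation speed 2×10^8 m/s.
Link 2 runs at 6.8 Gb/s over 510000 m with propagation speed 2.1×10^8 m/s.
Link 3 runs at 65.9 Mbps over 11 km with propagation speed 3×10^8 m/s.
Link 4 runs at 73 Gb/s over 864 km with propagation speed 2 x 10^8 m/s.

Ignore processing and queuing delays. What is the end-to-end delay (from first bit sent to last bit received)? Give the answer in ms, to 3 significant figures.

L = 15000 bits.
Transmission delays (L/R per hop): 0.000742574, 0.00220588, 0.227618, 0.000205479 ms; sum = 0.230772 ms.
Propagation delays (d/s per hop): 7.5, 2.42857, 0.0366667, 4.32 ms; sum = 14.2852 ms.
End-to-end = 14.5 ms.

14.5 ms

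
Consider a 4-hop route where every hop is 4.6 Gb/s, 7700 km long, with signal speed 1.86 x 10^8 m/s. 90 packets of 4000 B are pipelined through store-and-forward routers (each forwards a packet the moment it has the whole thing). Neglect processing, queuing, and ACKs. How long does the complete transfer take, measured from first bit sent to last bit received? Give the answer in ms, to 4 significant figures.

166.2 ms

Per-hop transmission t_tx = L/R = 32000/4600000000 = 0.00695652 ms.
Per-hop propagation t_prop = 7700000/186000000 = 41.3978 ms.
Pipeline fill: first packet needs 4·t_tx to clear all hops; remaining 89 packets each add one t_tx.
Total = (4+90-1)·t_tx + 4·t_prop = 93·0.00695652 + 4·41.3978 = 166.2 ms.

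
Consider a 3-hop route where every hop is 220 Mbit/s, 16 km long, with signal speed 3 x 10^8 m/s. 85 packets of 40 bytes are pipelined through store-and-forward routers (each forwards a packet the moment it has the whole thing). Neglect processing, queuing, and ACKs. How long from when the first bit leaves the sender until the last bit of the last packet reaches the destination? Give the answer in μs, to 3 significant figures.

287 μs

Per-hop transmission t_tx = L/R = 320/220000000 = 1.45455 μs.
Per-hop propagation t_prop = 16000/300000000 = 53.3333 μs.
Pipeline fill: first packet needs 3·t_tx to clear all hops; remaining 84 packets each add one t_tx.
Total = (3+85-1)·t_tx + 3·t_prop = 87·1.45455 + 3·53.3333 = 287 μs.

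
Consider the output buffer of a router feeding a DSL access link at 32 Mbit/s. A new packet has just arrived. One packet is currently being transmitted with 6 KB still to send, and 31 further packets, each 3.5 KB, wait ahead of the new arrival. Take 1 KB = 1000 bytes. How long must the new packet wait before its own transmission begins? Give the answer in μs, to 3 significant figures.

Each queued packet: L/R = 28000/32000000 = 875 μs.
31 queued → 27125 μs.
Plus remaining 48000 bits of current packet: 1500 μs.
Queuing delay = 28600 μs.

28600 μs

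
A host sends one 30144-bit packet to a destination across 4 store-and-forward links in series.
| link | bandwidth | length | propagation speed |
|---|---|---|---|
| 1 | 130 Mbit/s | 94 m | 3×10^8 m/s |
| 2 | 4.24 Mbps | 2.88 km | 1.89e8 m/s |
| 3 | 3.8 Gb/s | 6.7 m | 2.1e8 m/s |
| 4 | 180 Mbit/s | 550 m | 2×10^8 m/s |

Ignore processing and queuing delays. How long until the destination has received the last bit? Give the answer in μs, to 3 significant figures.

Transmission delays (L/R per hop): 231.877, 7109.43, 7.93263, 167.467 μs; sum = 7516.71 μs.
Propagation delays (d/s per hop): 0.313333, 15.2381, 0.0319048, 2.75 μs; sum = 18.3333 μs.
End-to-end = 7540 μs.

7540 μs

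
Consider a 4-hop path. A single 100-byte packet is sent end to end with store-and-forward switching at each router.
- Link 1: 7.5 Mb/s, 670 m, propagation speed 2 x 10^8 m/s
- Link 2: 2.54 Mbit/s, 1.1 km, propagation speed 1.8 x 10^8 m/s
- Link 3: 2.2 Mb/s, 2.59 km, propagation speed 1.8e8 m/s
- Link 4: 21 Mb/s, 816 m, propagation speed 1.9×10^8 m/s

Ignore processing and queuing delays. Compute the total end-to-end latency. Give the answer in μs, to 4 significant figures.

851.5 μs

L = 100 × 8 = 800 bits.
Transmission delays (L/R per hop): 106.667, 314.961, 363.636, 38.0952 μs; sum = 823.359 μs.
Propagation delays (d/s per hop): 3.35, 6.11111, 14.3889, 4.29474 μs; sum = 28.1447 μs.
End-to-end = 851.5 μs.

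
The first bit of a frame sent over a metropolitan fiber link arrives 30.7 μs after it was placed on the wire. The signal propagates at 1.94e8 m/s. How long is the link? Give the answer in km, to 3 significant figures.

5.96 km

d = s × t_prop = 194000000 × 3.07e-05 = 5.96 km.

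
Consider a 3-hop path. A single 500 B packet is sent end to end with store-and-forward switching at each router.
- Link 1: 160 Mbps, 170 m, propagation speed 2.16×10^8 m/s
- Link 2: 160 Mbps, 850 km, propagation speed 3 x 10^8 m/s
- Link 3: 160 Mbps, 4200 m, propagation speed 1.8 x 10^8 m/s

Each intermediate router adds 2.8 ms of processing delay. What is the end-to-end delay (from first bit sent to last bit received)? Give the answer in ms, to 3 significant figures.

8.53 ms

L = 500 × 8 = 4000 bits.
Transmission delay per hop = L/R = 4000/160000000 = 0.025 ms; 3 hops → 0.075 ms.
Propagation delays (d/s per hop): 0.000787037, 2.83333, 0.0233333 ms; sum = 2.85745 ms.
Processing at 2 router(s): 2 × 2.8 ms = 5.6 ms.
End-to-end = 8.53 ms.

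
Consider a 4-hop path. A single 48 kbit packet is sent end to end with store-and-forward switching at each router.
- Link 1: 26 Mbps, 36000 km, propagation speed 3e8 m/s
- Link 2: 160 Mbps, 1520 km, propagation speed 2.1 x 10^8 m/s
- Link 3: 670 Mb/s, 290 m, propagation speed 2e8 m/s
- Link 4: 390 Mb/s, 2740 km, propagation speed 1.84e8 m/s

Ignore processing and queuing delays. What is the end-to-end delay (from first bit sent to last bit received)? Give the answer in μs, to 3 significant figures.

144000 μs

L = 48000 bits.
Transmission delays (L/R per hop): 1846.15, 300, 71.6418, 123.077 μs; sum = 2340.87 μs.
Propagation delays (d/s per hop): 120000, 7238.1, 1.45, 14891.3 μs; sum = 142131 μs.
End-to-end = 144000 μs.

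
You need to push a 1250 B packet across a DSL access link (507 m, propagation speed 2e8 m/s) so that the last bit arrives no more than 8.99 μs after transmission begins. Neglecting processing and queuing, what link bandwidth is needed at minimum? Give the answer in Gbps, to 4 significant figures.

L = 10000 bits.
Propagation delay = 507 / 200000000 = 2.535 μs.
Transmission budget = 8.99 − 2.535 = 6.455 μs.
R ≥ L / t_tx = 10000 bits / 6.455e-06 s = 1.549 Gbps.

1.549 Gbps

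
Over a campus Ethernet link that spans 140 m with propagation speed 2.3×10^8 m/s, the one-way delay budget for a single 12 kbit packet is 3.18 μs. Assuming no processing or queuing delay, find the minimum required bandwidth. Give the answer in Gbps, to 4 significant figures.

4.667 Gbps

Propagation delay = 140 / 2.3e+08 = 0.608696 μs.
Transmission budget = 3.18 − 0.608696 = 2.5713 μs.
R ≥ L / t_tx = 12000 bits / 2.5713e-06 s = 4.667 Gbps.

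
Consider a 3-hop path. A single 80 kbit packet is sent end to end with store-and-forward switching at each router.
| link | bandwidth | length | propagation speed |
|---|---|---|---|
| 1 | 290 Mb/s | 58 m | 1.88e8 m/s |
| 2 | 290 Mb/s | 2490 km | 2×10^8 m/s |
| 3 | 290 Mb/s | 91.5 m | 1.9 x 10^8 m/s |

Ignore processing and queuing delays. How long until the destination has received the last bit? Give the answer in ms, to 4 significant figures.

L = 80000 bits.
Transmission delay per hop = L/R = 80000/290000000 = 0.275862 ms; 3 hops → 0.827586 ms.
Propagation delays (d/s per hop): 0.000308511, 12.45, 0.000481579 ms; sum = 12.4508 ms.
End-to-end = 13.28 ms.

13.28 ms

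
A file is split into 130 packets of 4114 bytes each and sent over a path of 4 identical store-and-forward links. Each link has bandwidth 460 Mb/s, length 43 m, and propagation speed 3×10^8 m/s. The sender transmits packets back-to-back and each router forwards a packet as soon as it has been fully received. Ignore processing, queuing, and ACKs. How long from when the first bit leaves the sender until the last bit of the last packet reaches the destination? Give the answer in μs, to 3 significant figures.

Per-hop transmission t_tx = L/R = 32912/460000000 = 71.5478 μs.
Per-hop propagation t_prop = 43/300000000 = 0.143333 μs.
Pipeline fill: first packet needs 4·t_tx to clear all hops; remaining 129 packets each add one t_tx.
Total = (4+130-1)·t_tx + 4·t_prop = 133·71.5478 + 4·0.143333 = 9520 μs.

9520 μs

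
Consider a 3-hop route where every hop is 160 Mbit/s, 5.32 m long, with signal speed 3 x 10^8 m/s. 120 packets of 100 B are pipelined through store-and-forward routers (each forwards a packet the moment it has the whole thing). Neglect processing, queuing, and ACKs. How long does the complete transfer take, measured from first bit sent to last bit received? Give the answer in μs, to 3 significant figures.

610 μs

Per-hop transmission t_tx = L/R = 800/160000000 = 5 μs.
Per-hop propagation t_prop = 5.32/300000000 = 0.0177333 μs.
Pipeline fill: first packet needs 3·t_tx to clear all hops; remaining 119 packets each add one t_tx.
Total = (3+120-1)·t_tx + 3·t_prop = 122·5 + 3·0.0177333 = 610 μs.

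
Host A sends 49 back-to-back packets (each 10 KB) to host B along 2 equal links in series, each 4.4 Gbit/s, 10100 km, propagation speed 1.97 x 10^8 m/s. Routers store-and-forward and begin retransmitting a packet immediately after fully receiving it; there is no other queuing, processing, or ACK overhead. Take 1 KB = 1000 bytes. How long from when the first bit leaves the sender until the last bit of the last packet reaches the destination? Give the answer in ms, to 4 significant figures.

103.4 ms

Per-hop transmission t_tx = L/R = 80000/4400000000 = 0.0181818 ms.
Per-hop propagation t_prop = 10100000/197000000 = 51.269 ms.
Pipeline fill: first packet needs 2·t_tx to clear all hops; remaining 48 packets each add one t_tx.
Total = (2+49-1)·t_tx + 2·t_prop = 50·0.0181818 + 2·51.269 = 103.4 ms.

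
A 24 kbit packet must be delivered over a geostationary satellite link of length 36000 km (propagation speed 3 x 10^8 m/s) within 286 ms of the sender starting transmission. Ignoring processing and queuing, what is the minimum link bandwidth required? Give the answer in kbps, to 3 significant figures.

Propagation delay = 36000000 / 300000000 = 120 ms.
Transmission budget = 286 − 120 = 166 ms.
R ≥ L / t_tx = 24000 bits / 0.166 s = 145 kbps.

145 kbps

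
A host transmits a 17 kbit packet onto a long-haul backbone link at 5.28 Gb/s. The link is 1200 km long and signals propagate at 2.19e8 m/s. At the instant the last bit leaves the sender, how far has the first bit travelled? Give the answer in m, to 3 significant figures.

705 m

t_tx = L/R = 17000/5280000000 = 3.2197e-06 s.
Distance = s × t_tx = 219000000 × 3.2197e-06 = 705 m.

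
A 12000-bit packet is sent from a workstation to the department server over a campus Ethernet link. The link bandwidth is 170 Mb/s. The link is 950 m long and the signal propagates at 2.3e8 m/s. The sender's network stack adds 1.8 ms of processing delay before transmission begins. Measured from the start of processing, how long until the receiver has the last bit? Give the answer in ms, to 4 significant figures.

1.875 ms

Transmission delay = L/R = 12000 / 170000000 = 0.0705882 ms.
Propagation delay = d/s = 950 m / 2.3e+08 m/s = 0.00413043 ms.
Plus processing delay 1.8 ms = 1.8 ms.
Total = 1.875 ms.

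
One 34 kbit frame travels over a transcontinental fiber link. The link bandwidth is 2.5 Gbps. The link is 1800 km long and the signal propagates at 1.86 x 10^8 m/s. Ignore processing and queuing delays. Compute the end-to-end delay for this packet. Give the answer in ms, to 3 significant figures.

L = 34000 bits.
Transmission delay = L/R = 34000 / 2500000000 = 0.0136 ms.
Propagation delay = d/s = 1800000 m / 186000000 m/s = 9.67742 ms.
Total = 9.69 ms.

9.69 ms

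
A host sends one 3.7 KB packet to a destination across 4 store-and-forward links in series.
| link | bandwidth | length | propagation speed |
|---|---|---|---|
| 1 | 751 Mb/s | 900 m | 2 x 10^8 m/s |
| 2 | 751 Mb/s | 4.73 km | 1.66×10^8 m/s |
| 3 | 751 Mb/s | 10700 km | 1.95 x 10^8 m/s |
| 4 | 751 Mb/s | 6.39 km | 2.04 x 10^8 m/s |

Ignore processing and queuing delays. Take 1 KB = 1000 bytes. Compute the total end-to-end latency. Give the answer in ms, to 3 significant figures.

L = 29600 bits.
Transmission delay per hop = L/R = 29600/751000000 = 0.0394141 ms; 4 hops → 0.157656 ms.
Propagation delays (d/s per hop): 0.0045, 0.028494, 54.8718, 0.0313235 ms; sum = 54.9361 ms.
End-to-end = 55.1 ms.

55.1 ms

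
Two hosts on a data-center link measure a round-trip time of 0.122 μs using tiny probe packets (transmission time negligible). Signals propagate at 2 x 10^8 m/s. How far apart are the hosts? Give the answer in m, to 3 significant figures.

One-way propagation = RTT/2 = 0.061 μs.
d = s × t = 200000000 × 6.1e-08 = 12.2 m.

12.2 m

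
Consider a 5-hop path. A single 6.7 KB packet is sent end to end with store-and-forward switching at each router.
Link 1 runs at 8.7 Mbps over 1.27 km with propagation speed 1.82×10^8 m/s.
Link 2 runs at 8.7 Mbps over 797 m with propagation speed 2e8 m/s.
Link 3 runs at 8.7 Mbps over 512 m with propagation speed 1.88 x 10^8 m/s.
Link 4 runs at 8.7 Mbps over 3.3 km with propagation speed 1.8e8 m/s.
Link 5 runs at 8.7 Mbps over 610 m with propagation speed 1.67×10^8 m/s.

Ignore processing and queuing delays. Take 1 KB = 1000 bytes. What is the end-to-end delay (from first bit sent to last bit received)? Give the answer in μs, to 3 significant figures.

L = 53600 bits.
Transmission delay per hop = L/R = 53600/8700000 = 6160.92 μs; 5 hops → 30804.6 μs.
Propagation delays (d/s per hop): 6.97802, 3.985, 2.7234, 18.3333, 3.65269 μs; sum = 35.6725 μs.
End-to-end = 30800 μs.

30800 μs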